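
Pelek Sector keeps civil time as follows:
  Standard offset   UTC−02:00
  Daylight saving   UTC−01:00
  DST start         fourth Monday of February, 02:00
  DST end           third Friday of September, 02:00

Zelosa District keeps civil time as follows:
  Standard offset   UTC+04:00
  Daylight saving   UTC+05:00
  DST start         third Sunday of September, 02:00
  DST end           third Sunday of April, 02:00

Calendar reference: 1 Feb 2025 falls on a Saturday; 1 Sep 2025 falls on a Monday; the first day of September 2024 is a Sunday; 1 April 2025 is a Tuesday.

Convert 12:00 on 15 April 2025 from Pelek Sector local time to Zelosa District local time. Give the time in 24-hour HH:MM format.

1 February 2025 is a Saturday, so the first Monday is February 3 and the fourth is February 24.
1 September 2025 is a Monday, so the first Friday is September 5 and the third is September 19.
Daylight saving runs 24 February – 19 September; 15 April 2025 is inside that window, so Pelek Sector is at UTC−01:00.
12:00 Pelek Sector + 1h = 13:00 UTC.
1 September 2024 is a Sunday, so the first Sunday is September 1 and the third is September 15.
1 April 2025 is a Tuesday, so the first Sunday is April 6 and the third is April 20.
At the standard offset (UTC+04:00), 13:00 UTC + 4h = 17:00 Zelosa District standard time.
Daylight saving runs 15 September 2024 – 20 April 2025; the standard-time date in Zelosa District, 15 April 2025, is inside that window, so Zelosa District is at UTC+05:00.
13:00 UTC + 5h = 18:00 Zelosa District.

18:00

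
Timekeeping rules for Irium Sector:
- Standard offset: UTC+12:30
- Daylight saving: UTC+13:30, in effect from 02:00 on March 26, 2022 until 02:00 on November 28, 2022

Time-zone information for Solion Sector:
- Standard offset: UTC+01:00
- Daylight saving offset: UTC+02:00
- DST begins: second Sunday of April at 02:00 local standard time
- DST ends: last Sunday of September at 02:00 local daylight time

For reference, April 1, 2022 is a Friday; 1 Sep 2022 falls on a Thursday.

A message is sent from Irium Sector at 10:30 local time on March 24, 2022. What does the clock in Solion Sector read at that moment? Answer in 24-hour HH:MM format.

March 24, 2022 is outside the daylight-saving period (26 March – 28 November), so Irium Sector is on standard time, UTC+12:30.
10:30 Irium Sector − 12h30m = 22:00 UTC (rolling into the previous day, 23 March 2022).
1 April 2022 is a Friday, so the first Sunday is April 3 and the second is April 10.
1 September 2022 is a Thursday, so Sundays fall on 4, 11, 18, 25; the last is September 25.
At the standard offset (UTC+01:00), 22:00 UTC + 1h = 23:00 Solion Sector standard time.
The standard-time date in Solion Sector, March 23, 2022, does not fall between 10 April and 25 September, so daylight saving is not in effect and Solion Sector is at UTC+01:00.
22:00 UTC + 1h = 23:00 Solion Sector.

23:00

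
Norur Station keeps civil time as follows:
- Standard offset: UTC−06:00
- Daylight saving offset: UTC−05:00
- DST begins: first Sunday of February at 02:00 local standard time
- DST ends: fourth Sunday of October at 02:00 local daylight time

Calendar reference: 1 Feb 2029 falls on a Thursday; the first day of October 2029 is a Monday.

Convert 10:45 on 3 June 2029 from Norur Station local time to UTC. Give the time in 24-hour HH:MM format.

1 February 2029 is a Thursday, so the first Sunday is February 4.
1 October 2029 is a Monday, so the first Sunday is October 7 and the fourth is October 28.
3 June 2029 lies within the daylight-saving period (4 February – 28 October), so Norur Station is on daylight time, UTC−05:00.
10:45 local + 5h = 15:45 UTC.

15:45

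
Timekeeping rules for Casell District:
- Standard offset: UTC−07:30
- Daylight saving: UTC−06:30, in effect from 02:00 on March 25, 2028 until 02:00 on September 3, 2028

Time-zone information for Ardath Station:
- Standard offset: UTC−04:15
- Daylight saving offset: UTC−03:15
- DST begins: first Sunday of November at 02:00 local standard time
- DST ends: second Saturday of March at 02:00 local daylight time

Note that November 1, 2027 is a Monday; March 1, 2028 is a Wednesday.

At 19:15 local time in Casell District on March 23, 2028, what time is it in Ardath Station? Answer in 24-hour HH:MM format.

22:30

March 23, 2028 does not fall between 25 March and 3 September, so daylight saving is not in effect and Casell District is at UTC−07:30.
19:15 Casell District + 7h30m = 02:45 UTC (rolling into the next day, 24 March 2028).
1 November 2027 is a Monday, so the first Sunday is November 7.
1 March 2028 is a Wednesday, so the first Saturday is March 4 and the second is March 11.
At the standard offset (UTC−04:15), 02:45 UTC − 4h15m = 22:30 Ardath Station standard time (rolling into the previous day, 23 March 2028).
Daylight saving runs 7 November 2027 – 11 March 2028; the standard-time date in Ardath Station, March 23, 2028, is outside that window, so Ardath Station is on standard time at UTC−04:15.
02:45 UTC − 4h15m = 22:30 Ardath Station (rolling into the previous day, 23 March 2028).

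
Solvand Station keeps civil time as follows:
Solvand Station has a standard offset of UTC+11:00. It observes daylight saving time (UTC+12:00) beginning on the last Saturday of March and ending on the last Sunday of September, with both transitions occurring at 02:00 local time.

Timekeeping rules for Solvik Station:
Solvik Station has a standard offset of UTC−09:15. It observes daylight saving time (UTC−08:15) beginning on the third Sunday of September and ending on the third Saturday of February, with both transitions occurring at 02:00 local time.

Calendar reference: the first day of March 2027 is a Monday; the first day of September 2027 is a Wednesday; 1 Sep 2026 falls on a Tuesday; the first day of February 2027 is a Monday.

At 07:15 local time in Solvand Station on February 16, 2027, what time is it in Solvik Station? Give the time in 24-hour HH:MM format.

12:00

1 March 2027 is a Monday, so Saturdays fall on 6, 13, 20, 27; the last is March 27.
1 September 2027 is a Wednesday, so Sundays fall on 5, 12, 19, 26; the last is September 26.
Daylight saving runs 27 March – 26 September; February 16, 2027 is outside that window, so Solvand Station is on standard time at UTC+11:00.
07:15 Solvand Station − 11h = 20:15 UTC (rolling into the previous day, 15 February 2027).
1 September 2026 is a Tuesday, so the first Sunday is September 6 and the third is September 20.
1 February 2027 is a Monday, so the first Saturday is February 6 and the third is February 20.
At the standard offset (UTC−09:15), 20:15 UTC − 9h15m = 11:00 Solvik Station standard time.
The standard-time date in Solvik Station, February 15, 2027, lies within the daylight-saving period (20 September 2026 – 20 February 2027), so Solvik Station is on daylight time, UTC−08:15.
20:15 UTC − 8h15m = 12:00 Solvik Station.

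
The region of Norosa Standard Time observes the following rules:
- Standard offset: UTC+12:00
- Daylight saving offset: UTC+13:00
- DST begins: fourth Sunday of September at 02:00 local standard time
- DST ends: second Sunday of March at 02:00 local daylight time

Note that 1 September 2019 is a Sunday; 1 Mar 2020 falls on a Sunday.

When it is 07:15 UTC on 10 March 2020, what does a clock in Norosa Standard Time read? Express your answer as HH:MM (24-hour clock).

1 September 2019 is a Sunday, so the first Sunday is September 1 and the fourth is September 22.
1 March 2020 is a Sunday, so the first Sunday is March 1 and the second is March 8.
At the standard offset (UTC+12:00), 07:15 UTC + 12h = 19:15 Norosa Standard Time standard time.
Daylight saving runs 22 September 2019 – 8 March 2020; the standard-time date in Norosa Standard Time, 10 March 2020, is outside that window, so Norosa Standard Time is on standard time at UTC+12:00.
07:15 UTC + 12h = 19:15 local.

19:15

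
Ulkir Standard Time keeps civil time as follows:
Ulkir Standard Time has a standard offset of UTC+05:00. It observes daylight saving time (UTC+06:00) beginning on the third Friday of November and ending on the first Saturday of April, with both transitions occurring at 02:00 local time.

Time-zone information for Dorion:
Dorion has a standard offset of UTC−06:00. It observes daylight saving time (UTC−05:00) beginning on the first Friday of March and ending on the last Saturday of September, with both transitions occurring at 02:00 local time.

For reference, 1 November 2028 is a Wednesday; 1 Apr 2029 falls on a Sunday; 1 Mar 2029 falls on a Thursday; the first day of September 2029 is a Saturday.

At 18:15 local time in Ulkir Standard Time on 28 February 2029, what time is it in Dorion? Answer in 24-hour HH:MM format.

1 November 2028 is a Wednesday, so the first Friday is November 3 and the third is November 17.
1 April 2029 is a Sunday, so the first Saturday is April 7.
28 February 2029 lies within the daylight-saving period (17 November 2028 – 7 April 2029), so Ulkir Standard Time is on daylight time, UTC+06:00.
18:15 Ulkir Standard Time − 6h = 12:15 UTC.
1 March 2029 is a Thursday, so the first Friday is March 2.
1 September 2029 is a Saturday, so Saturdays fall on 1, 8, 15, 22, 29; the last is September 29.
At the standard offset (UTC−06:00), 12:15 UTC − 6h = 06:15 Dorion standard time.
Daylight saving runs 2 March – 29 September; the standard-time date in Dorion, 28 February 2029, is outside that window, so Dorion is on standard time at UTC−06:00.
12:15 UTC − 6h = 06:15 Dorion.

06:15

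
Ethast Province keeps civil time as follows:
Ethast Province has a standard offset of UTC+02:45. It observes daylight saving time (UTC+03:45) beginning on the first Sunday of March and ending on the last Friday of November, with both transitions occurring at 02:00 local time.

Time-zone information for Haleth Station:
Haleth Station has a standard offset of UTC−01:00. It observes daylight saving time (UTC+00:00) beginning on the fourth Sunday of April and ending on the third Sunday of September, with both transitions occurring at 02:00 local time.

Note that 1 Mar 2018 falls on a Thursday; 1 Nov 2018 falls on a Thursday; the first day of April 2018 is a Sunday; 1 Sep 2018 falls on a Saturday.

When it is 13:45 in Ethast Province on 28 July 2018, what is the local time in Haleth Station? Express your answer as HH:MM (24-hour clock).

10:00

1 March 2018 is a Thursday, so the first Sunday is March 4.
1 November 2018 is a Thursday, so Fridays fall on 2, 9, 16, 23, 30; the last is November 30.
Daylight saving runs 4 March – 30 November; 28 July 2018 is inside that window, so Ethast Province is at UTC+03:45.
13:45 Ethast Province − 3h45m = 10:00 UTC.
1 April 2018 is a Sunday, so the first Sunday is April 1 and the fourth is April 22.
1 September 2018 is a Saturday, so the first Sunday is September 2 and the third is September 16.
At the standard offset (UTC−01:00), 10:00 UTC − 1h = 09:00 Haleth Station standard time.
The standard-time date in Haleth Station, 28 July 2018, falls between 22 April and 16 September, so daylight saving is in effect and Haleth Station is at UTC+00:00.
10:00 UTC + 0h = 10:00 Haleth Station.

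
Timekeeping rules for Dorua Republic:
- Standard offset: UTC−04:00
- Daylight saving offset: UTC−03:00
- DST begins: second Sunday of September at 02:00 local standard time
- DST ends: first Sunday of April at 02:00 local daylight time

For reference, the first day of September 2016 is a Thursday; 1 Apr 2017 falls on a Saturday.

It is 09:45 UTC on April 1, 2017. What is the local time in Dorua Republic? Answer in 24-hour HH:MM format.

06:45

1 September 2016 is a Thursday, so the first Sunday is September 4 and the second is September 11.
1 April 2017 is a Saturday, so the first Sunday is April 2.
At the standard offset (UTC−04:00), 09:45 UTC − 4h = 05:45 Dorua Republic standard time.
The standard-time date in Dorua Republic, April 1, 2017, lies within the daylight-saving period (11 September 2016 – 2 April 2017), so Dorua Republic is on daylight time, UTC−03:00.
09:45 UTC − 3h = 06:45 local.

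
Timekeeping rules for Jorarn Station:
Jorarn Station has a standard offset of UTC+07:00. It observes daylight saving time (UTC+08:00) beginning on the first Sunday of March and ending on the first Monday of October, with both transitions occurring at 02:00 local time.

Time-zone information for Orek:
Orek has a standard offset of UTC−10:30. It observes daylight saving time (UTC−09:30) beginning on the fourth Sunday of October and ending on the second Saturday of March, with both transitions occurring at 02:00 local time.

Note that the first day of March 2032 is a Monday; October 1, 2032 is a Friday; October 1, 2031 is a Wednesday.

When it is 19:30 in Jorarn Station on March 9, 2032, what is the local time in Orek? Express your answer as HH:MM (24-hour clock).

1 March 2032 is a Monday, so the first Sunday is March 7.
1 October 2032 is a Friday, so the first Monday is October 4.
Daylight saving runs 7 March – 4 October; March 9, 2032 is inside that window, so Jorarn Station is at UTC+08:00.
19:30 Jorarn Station − 8h = 11:30 UTC.
1 October 2031 is a Wednesday, so the first Sunday is October 5 and the fourth is October 26.
1 March 2032 is a Monday, so the first Saturday is March 6 and the second is March 13.
At the standard offset (UTC−10:30), 11:30 UTC − 10h30m = 01:00 Orek standard time.
The standard-time date in Orek, March 9, 2032, lies within the daylight-saving period (26 October 2031 – 13 March 2032), so Orek is on daylight time, UTC−09:30.
11:30 UTC − 9h30m = 02:00 Orek.

02:00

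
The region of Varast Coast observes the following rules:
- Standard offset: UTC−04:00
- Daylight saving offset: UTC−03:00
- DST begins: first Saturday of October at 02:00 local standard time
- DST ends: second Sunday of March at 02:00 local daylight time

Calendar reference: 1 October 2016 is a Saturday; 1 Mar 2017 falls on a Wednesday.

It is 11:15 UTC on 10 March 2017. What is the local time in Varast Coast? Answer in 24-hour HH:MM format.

08:15

1 October 2016 is a Saturday, so the first Saturday is October 1.
1 March 2017 is a Wednesday, so the first Sunday is March 5 and the second is March 12.
At the standard offset (UTC−04:00), 11:15 UTC − 4h = 07:15 Varast Coast standard time.
Daylight saving runs 1 October 2016 – 12 March 2017; the standard-time date in Varast Coast, 10 March 2017, is inside that window, so Varast Coast is at UTC−03:00.
11:15 UTC − 3h = 08:15 local.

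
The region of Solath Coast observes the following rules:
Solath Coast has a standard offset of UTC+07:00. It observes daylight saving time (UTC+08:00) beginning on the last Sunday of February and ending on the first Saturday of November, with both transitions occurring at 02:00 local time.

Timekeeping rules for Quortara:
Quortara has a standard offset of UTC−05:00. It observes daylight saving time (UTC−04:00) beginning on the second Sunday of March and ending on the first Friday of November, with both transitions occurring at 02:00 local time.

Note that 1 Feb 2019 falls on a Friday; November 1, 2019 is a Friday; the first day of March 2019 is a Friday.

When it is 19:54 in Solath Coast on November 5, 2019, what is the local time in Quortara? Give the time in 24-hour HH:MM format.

07:54

1 February 2019 is a Friday, so Sundays fall on 3, 10, 17, 24; the last is February 24.
1 November 2019 is a Friday, so the first Saturday is November 2.
November 5, 2019 is outside the daylight-saving period (24 February – 2 November), so Solath Coast is on standard time, UTC+07:00.
19:54 Solath Coast − 7h = 12:54 UTC.
1 March 2019 is a Friday, so the first Sunday is March 3 and the second is March 10.
1 November 2019 is a Friday, so the first Friday is November 1.
At the standard offset (UTC−05:00), 12:54 UTC − 5h = 07:54 Quortara standard time.
Daylight saving runs 10 March – 1 November; the standard-time date in Quortara, November 5, 2019, is outside that window, so Quortara is on standard time at UTC−05:00.
12:54 UTC − 5h = 07:54 Quortara.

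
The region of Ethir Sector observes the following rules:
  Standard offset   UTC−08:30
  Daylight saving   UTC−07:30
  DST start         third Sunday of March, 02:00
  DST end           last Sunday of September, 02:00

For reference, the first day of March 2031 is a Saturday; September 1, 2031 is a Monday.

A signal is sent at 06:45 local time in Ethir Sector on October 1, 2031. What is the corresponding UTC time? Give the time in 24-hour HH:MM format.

1 March 2031 is a Saturday, so the first Sunday is March 2 and the third is March 16.
1 September 2031 is a Monday, so Sundays fall on 7, 14, 21, 28; the last is September 28.
October 1, 2031 is outside the daylight-saving period (16 March – 28 September), so Ethir Sector is on standard time, UTC−08:30.
06:45 local + 8h30m = 15:15 UTC.

15:15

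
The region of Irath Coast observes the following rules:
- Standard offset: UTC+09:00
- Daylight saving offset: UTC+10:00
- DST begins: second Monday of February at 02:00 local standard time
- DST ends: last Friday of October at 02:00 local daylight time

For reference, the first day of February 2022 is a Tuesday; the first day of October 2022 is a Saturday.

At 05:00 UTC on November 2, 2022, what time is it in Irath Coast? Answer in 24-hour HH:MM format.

1 February 2022 is a Tuesday, so the first Monday is February 7 and the second is February 14.
1 October 2022 is a Saturday, so Fridays fall on 7, 14, 21, 28; the last is October 28.
At the standard offset (UTC+09:00), 05:00 UTC + 9h = 14:00 Irath Coast standard time.
Daylight saving runs 14 February – 28 October; the standard-time date in Irath Coast, November 2, 2022, is outside that window, so Irath Coast is on standard time at UTC+09:00.
05:00 UTC + 9h = 14:00 local.

14:00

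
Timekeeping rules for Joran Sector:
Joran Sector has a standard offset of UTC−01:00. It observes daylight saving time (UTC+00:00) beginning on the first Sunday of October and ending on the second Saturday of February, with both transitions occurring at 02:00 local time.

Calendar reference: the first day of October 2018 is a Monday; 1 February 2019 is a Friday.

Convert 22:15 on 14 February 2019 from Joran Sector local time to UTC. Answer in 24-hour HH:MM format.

23:15

1 October 2018 is a Monday, so the first Sunday is October 7.
1 February 2019 is a Friday, so the first Saturday is February 2 and the second is February 9.
14 February 2019 does not fall between 7 October 2018 and 9 February 2019, so daylight saving is not in effect and Joran Sector is at UTC−01:00.
22:15 local + 1h = 23:15 UTC.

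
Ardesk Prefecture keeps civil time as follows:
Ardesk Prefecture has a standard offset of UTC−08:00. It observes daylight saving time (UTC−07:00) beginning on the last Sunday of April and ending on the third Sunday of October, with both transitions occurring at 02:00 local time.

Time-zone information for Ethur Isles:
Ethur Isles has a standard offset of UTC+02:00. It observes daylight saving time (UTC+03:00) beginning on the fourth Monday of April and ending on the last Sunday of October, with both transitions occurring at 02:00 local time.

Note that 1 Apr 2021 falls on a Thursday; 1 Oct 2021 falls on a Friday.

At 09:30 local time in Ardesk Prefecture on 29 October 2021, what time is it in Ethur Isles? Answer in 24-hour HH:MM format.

1 April 2021 is a Thursday, so Sundays fall on 4, 11, 18, 25; the last is April 25.
1 October 2021 is a Friday, so the first Sunday is October 3 and the third is October 17.
Daylight saving runs 25 April – 17 October; 29 October 2021 is outside that window, so Ardesk Prefecture is on standard time at UTC−08:00.
09:30 Ardesk Prefecture + 8h = 17:30 UTC.
1 April 2021 is a Thursday, so the first Monday is April 5 and the fourth is April 26.
1 October 2021 is a Friday, so Sundays fall on 3, 10, 17, 24, 31; the last is October 31.
At the standard offset (UTC+02:00), 17:30 UTC + 2h = 19:30 Ethur Isles standard time.
Daylight saving runs 26 April – 31 October; the standard-time date in Ethur Isles, 29 October 2021, is inside that window, so Ethur Isles is at UTC+03:00.
17:30 UTC + 3h = 20:30 Ethur Isles.

20:30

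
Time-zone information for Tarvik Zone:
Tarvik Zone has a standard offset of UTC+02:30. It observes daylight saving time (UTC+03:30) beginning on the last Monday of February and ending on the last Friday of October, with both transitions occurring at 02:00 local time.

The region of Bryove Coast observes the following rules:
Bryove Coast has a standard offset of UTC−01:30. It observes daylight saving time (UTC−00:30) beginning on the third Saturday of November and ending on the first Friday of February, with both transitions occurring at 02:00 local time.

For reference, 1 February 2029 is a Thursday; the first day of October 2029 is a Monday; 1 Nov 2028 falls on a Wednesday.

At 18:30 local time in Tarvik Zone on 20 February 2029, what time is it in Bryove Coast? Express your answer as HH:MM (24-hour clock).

1 February 2029 is a Thursday, so Mondays fall on 5, 12, 19, 26; the last is February 26.
1 October 2029 is a Monday, so Fridays fall on 5, 12, 19, 26; the last is October 26.
20 February 2029 does not fall between 26 February and 26 October, so daylight saving is not in effect and Tarvik Zone is at UTC+02:30.
18:30 Tarvik Zone − 2h30m = 16:00 UTC.
1 November 2028 is a Wednesday, so the first Saturday is November 4 and the third is November 18.
1 February 2029 is a Thursday, so the first Friday is February 2.
At the standard offset (UTC−01:30), 16:00 UTC − 1h30m = 14:30 Bryove Coast standard time.
The standard-time date in Bryove Coast, 20 February 2029, is outside the daylight-saving period (18 November 2028 – 2 February 2029), so Bryove Coast is on standard time, UTC−01:30.
16:00 UTC − 1h30m = 14:30 Bryove Coast.

14:30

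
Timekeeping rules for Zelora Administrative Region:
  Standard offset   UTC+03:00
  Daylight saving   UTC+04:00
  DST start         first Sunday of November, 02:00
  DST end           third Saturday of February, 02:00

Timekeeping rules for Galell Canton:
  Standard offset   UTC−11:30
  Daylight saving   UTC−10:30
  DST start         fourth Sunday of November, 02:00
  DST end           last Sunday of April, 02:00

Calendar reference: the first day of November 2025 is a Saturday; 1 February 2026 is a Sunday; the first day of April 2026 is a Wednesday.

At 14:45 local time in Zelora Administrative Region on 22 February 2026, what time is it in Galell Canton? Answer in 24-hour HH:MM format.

1 November 2025 is a Saturday, so the first Sunday is November 2.
1 February 2026 is a Sunday, so the first Saturday is February 7 and the third is February 21.
Daylight saving runs 2 November 2025 – 21 February 2026; 22 February 2026 is outside that window, so Zelora Administrative Region is on standard time at UTC+03:00.
14:45 Zelora Administrative Region − 3h = 11:45 UTC.
1 November 2025 is a Saturday, so the first Sunday is November 2 and the fourth is November 23.
1 April 2026 is a Wednesday, so Sundays fall on 5, 12, 19, 26; the last is April 26.
At the standard offset (UTC−11:30), 11:45 UTC − 11h30m = 00:15 Galell Canton standard time.
The standard-time date in Galell Canton, 22 February 2026, lies within the daylight-saving period (23 November 2025 – 26 April 2026), so Galell Canton is on daylight time, UTC−10:30.
11:45 UTC − 10h30m = 01:15 Galell Canton.

01:15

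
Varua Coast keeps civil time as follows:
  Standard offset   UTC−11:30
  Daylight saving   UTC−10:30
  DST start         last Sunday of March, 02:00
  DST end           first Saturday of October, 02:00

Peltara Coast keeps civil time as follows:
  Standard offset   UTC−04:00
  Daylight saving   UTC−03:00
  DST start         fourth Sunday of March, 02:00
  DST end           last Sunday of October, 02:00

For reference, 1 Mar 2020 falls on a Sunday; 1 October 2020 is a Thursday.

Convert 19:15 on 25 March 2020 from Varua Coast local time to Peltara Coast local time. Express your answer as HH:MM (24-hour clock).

03:45

1 March 2020 is a Sunday, so Sundays fall on 1, 8, 15, 22, 29; the last is March 29.
1 October 2020 is a Thursday, so the first Saturday is October 3.
Daylight saving runs 29 March – 3 October; 25 March 2020 is outside that window, so Varua Coast is on standard time at UTC−11:30.
19:15 Varua Coast + 11h30m = 06:45 UTC (rolling into the next day, 26 March 2020).
1 March 2020 is a Sunday, so the first Sunday is March 1 and the fourth is March 22.
1 October 2020 is a Thursday, so Sundays fall on 4, 11, 18, 25; the last is October 25.
At the standard offset (UTC−04:00), 06:45 UTC − 4h = 02:45 Peltara Coast standard time.
The standard-time date in Peltara Coast, 26 March 2020, lies within the daylight-saving period (22 March – 25 October), so Peltara Coast is on daylight time, UTC−03:00.
06:45 UTC − 3h = 03:45 Peltara Coast.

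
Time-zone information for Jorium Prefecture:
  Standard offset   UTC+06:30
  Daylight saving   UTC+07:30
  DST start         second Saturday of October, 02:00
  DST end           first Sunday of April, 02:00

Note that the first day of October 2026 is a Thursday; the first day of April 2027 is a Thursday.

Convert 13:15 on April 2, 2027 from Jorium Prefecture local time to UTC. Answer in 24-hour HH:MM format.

1 October 2026 is a Thursday, so the first Saturday is October 3 and the second is October 10.
1 April 2027 is a Thursday, so the first Sunday is April 4.
Daylight saving runs 10 October 2026 – 4 April 2027; April 2, 2027 is inside that window, so Jorium Prefecture is at UTC+07:30.
13:15 local − 7h30m = 05:45 UTC.

05:45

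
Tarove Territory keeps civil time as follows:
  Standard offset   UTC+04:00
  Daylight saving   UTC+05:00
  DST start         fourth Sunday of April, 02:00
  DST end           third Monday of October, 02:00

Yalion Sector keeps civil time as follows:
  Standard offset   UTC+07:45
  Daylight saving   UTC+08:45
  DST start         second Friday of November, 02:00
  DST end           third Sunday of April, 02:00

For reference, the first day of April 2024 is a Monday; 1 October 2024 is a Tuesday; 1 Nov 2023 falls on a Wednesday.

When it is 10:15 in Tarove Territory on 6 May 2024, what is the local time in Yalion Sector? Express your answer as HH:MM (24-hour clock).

13:00

1 April 2024 is a Monday, so the first Sunday is April 7 and the fourth is April 28.
1 October 2024 is a Tuesday, so the first Monday is October 7 and the third is October 21.
Daylight saving runs 28 April – 21 October; 6 May 2024 is inside that window, so Tarove Territory is at UTC+05:00.
10:15 Tarove Territory − 5h = 05:15 UTC.
1 November 2023 is a Wednesday, so the first Friday is November 3 and the second is November 10.
1 April 2024 is a Monday, so the first Sunday is April 7 and the third is April 21.
At the standard offset (UTC+07:45), 05:15 UTC + 7h45m = 13:00 Yalion Sector standard time.
The standard-time date in Yalion Sector, 6 May 2024, does not fall between 10 November 2023 and 21 April 2024, so daylight saving is not in effect and Yalion Sector is at UTC+07:45.
05:15 UTC + 7h45m = 13:00 Yalion Sector.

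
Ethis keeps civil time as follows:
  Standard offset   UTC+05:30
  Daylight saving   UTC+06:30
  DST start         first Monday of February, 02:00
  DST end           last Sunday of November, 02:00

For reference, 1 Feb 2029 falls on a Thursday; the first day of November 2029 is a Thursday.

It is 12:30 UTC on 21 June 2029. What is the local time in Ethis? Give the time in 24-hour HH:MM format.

1 February 2029 is a Thursday, so the first Monday is February 5.
1 November 2029 is a Thursday, so Sundays fall on 4, 11, 18, 25; the last is November 25.
At the standard offset (UTC+05:30), 12:30 UTC + 5h30m = 18:00 Ethis standard time.
The standard-time date in Ethis, 21 June 2029, lies within the daylight-saving period (5 February – 25 November), so Ethis is on daylight time, UTC+06:30.
12:30 UTC + 6h30m = 19:00 local.

19:00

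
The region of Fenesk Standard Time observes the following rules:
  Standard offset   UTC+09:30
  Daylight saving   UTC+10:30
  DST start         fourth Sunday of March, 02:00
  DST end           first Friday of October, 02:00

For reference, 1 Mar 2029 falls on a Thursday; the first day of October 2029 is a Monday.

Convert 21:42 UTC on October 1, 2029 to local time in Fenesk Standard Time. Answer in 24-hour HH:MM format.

1 March 2029 is a Thursday, so the first Sunday is March 4 and the fourth is March 25.
1 October 2029 is a Monday, so the first Friday is October 5.
At the standard offset (UTC+09:30), 21:42 UTC + 9h30m = 07:12 Fenesk Standard Time standard time (rolling into the next day, 2 October 2029).
The standard-time date in Fenesk Standard Time, October 2, 2029, falls between 25 March and 5 October, so daylight saving is in effect and Fenesk Standard Time is at UTC+10:30.
21:42 UTC + 10h30m = 08:12 local (rolling into the next day, 2 October 2029).

08:12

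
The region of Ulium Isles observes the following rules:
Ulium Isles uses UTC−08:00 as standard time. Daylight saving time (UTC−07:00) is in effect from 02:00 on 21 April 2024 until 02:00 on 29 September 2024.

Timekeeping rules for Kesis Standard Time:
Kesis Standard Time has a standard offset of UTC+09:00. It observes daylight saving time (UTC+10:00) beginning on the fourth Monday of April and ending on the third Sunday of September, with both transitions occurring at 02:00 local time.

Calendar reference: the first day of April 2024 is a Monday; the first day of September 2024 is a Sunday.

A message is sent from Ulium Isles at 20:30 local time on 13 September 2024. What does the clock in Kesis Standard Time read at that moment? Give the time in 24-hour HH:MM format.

13 September 2024 lies within the daylight-saving period (21 April – 29 September), so Ulium Isles is on daylight time, UTC−07:00.
20:30 Ulium Isles + 7h = 03:30 UTC (rolling into the next day, 14 September 2024).
1 April 2024 is a Monday, so the first Monday is April 1 and the fourth is April 22.
1 September 2024 is a Sunday, so the first Sunday is September 1 and the third is September 15.
At the standard offset (UTC+09:00), 03:30 UTC + 9h = 12:30 Kesis Standard Time standard time.
Daylight saving runs 22 April – 15 September; the standard-time date in Kesis Standard Time, 14 September 2024, is inside that window, so Kesis Standard Time is at UTC+10:00.
03:30 UTC + 10h = 13:30 Kesis Standard Time.

13:30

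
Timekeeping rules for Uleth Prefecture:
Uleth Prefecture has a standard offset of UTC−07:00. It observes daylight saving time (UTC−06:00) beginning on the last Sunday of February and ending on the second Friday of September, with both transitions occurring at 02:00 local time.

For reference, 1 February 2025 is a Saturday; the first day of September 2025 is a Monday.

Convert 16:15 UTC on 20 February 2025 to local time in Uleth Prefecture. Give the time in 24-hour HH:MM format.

1 February 2025 is a Saturday, so Sundays fall on 2, 9, 16, 23; the last is February 23.
1 September 2025 is a Monday, so the first Friday is September 5 and the second is September 12.
At the standard offset (UTC−07:00), 16:15 UTC − 7h = 09:15 Uleth Prefecture standard time.
The standard-time date in Uleth Prefecture, 20 February 2025, is outside the daylight-saving period (23 February – 12 September), so Uleth Prefecture is on standard time, UTC−07:00.
16:15 UTC − 7h = 09:15 local.

09:15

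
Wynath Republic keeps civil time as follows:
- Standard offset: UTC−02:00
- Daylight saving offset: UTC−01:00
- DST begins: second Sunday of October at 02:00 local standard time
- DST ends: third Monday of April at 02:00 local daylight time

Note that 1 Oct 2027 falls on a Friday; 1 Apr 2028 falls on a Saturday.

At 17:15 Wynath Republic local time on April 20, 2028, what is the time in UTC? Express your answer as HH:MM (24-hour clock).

1 October 2027 is a Friday, so the first Sunday is October 3 and the second is October 10.
1 April 2028 is a Saturday, so the first Monday is April 3 and the third is April 17.
April 20, 2028 does not fall between 10 October 2027 and 17 April 2028, so daylight saving is not in effect and Wynath Republic is at UTC−02:00.
17:15 local + 2h = 19:15 UTC.

19:15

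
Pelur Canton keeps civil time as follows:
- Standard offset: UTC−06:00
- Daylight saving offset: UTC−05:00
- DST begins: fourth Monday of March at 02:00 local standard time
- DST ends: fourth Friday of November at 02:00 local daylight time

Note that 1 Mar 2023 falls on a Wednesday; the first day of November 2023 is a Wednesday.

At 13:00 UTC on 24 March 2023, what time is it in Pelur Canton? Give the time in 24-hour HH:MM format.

07:00

1 March 2023 is a Wednesday, so the first Monday is March 6 and the fourth is March 27.
1 November 2023 is a Wednesday, so the first Friday is November 3 and the fourth is November 24.
At the standard offset (UTC−06:00), 13:00 UTC − 6h = 07:00 Pelur Canton standard time.
The standard-time date in Pelur Canton, 24 March 2023, does not fall between 27 March and 24 November, so daylight saving is not in effect and Pelur Canton is at UTC−06:00.
13:00 UTC − 6h = 07:00 local.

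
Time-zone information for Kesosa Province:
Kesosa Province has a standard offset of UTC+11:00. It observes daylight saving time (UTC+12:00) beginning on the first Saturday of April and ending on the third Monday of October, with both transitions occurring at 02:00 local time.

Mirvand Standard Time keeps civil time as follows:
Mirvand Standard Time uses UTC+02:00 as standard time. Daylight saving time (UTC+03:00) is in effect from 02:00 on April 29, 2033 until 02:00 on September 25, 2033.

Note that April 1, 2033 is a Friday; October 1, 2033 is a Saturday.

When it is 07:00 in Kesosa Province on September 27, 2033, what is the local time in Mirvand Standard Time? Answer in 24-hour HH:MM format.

1 April 2033 is a Friday, so the first Saturday is April 2.
1 October 2033 is a Saturday, so the first Monday is October 3 and the third is October 17.
Daylight saving runs 2 April – 17 October; September 27, 2033 is inside that window, so Kesosa Province is at UTC+12:00.
07:00 Kesosa Province − 12h = 19:00 UTC (rolling into the previous day, 26 September 2033).
At the standard offset (UTC+02:00), 19:00 UTC + 2h = 21:00 Mirvand Standard Time standard time.
Daylight saving runs 29 April – 25 September; the standard-time date in Mirvand Standard Time, September 26, 2033, is outside that window, so Mirvand Standard Time is on standard time at UTC+02:00.
19:00 UTC + 2h = 21:00 Mirvand Standard Time.

21:00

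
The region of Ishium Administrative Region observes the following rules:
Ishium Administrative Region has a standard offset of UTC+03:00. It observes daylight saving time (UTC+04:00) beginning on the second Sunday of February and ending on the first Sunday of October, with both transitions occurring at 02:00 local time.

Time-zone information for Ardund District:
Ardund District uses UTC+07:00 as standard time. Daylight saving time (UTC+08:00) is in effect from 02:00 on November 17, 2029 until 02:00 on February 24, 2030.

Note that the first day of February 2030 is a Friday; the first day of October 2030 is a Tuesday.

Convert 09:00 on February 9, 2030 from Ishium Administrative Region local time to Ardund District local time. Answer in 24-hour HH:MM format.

14:00

1 February 2030 is a Friday, so the first Sunday is February 3 and the second is February 10.
1 October 2030 is a Tuesday, so the first Sunday is October 6.
Daylight saving runs 10 February – 6 October; February 9, 2030 is outside that window, so Ishium Administrative Region is on standard time at UTC+03:00.
09:00 Ishium Administrative Region − 3h = 06:00 UTC.
At the standard offset (UTC+07:00), 06:00 UTC + 7h = 13:00 Ardund District standard time.
The standard-time date in Ardund District, February 9, 2030, lies within the daylight-saving period (17 November 2029 – 24 February 2030), so Ardund District is on daylight time, UTC+08:00.
06:00 UTC + 8h = 14:00 Ardund District.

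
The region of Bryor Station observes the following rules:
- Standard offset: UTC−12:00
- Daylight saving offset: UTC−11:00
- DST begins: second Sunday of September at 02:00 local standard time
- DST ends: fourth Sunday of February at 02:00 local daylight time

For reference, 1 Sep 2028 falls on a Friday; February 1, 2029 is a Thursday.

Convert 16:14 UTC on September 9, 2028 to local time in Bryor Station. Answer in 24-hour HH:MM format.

1 September 2028 is a Friday, so the first Sunday is September 3 and the second is September 10.
1 February 2029 is a Thursday, so the first Sunday is February 4 and the fourth is February 25.
At the standard offset (UTC−12:00), 16:14 UTC − 12h = 04:14 Bryor Station standard time.
The standard-time date in Bryor Station, September 9, 2028, is outside the daylight-saving period (10 September 2028 – 25 February 2029), so Bryor Station is on standard time, UTC−12:00.
16:14 UTC − 12h = 04:14 local.

04:14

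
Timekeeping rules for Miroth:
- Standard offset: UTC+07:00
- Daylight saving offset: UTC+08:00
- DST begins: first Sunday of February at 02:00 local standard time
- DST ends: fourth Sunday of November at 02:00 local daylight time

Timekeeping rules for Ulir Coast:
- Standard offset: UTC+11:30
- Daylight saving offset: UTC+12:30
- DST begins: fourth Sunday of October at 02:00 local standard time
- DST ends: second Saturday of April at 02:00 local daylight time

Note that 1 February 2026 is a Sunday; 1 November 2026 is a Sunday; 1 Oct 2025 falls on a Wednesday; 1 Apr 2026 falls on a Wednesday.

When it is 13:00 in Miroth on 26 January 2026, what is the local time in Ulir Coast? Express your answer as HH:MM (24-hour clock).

18:30

1 February 2026 is a Sunday, so the first Sunday is February 1.
1 November 2026 is a Sunday, so the first Sunday is November 1 and the fourth is November 22.
Daylight saving runs 1 February – 22 November; 26 January 2026 is outside that window, so Miroth is on standard time at UTC+07:00.
13:00 Miroth − 7h = 06:00 UTC.
1 October 2025 is a Wednesday, so the first Sunday is October 5 and the fourth is October 26.
1 April 2026 is a Wednesday, so the first Saturday is April 4 and the second is April 11.
At the standard offset (UTC+11:30), 06:00 UTC + 11h30m = 17:30 Ulir Coast standard time.
Daylight saving runs 26 October 2025 – 11 April 2026; the standard-time date in Ulir Coast, 26 January 2026, is inside that window, so Ulir Coast is at UTC+12:30.
06:00 UTC + 12h30m = 18:30 Ulir Coast.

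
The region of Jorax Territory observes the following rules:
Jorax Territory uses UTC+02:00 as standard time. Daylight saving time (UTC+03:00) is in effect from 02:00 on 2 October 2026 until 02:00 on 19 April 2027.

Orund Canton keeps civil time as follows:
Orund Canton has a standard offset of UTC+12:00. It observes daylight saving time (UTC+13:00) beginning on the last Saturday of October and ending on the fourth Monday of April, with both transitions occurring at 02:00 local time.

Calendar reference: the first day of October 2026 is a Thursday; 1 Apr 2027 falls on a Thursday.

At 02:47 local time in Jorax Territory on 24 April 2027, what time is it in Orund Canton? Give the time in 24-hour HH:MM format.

13:47

24 April 2027 is outside the daylight-saving period (2 October 2026 – 19 April 2027), so Jorax Territory is on standard time, UTC+02:00.
02:47 Jorax Territory − 2h = 00:47 UTC.
1 October 2026 is a Thursday, so Saturdays fall on 3, 10, 17, 24, 31; the last is October 31.
1 April 2027 is a Thursday, so the first Monday is April 5 and the fourth is April 26.
At the standard offset (UTC+12:00), 00:47 UTC + 12h = 12:47 Orund Canton standard time.
The standard-time date in Orund Canton, 24 April 2027, falls between 31 October 2026 and 26 April 2027, so daylight saving is in effect and Orund Canton is at UTC+13:00.
00:47 UTC + 13h = 13:47 Orund Canton.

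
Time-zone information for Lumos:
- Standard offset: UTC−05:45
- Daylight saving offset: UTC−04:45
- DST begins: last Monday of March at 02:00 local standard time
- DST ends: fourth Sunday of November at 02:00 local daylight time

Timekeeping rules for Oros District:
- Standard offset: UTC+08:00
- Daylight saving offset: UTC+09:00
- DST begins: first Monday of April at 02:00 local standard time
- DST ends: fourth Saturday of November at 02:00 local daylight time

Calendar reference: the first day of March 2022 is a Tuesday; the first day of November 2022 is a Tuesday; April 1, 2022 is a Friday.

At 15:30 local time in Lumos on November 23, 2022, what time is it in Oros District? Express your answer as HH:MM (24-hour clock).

05:15

1 March 2022 is a Tuesday, so Mondays fall on 7, 14, 21, 28; the last is March 28.
1 November 2022 is a Tuesday, so the first Sunday is November 6 and the fourth is November 27.
Daylight saving runs 28 March – 27 November; November 23, 2022 is inside that window, so Lumos is at UTC−04:45.
15:30 Lumos + 4h45m = 20:15 UTC.
1 April 2022 is a Friday, so the first Monday is April 4.
1 November 2022 is a Tuesday, so the first Saturday is November 5 and the fourth is November 26.
At the standard offset (UTC+08:00), 20:15 UTC + 8h = 04:15 Oros District standard time (rolling into the next day, 24 November 2022).
The standard-time date in Oros District, November 24, 2022, lies within the daylight-saving period (4 April – 26 November), so Oros District is on daylight time, UTC+09:00.
20:15 UTC + 9h = 05:15 Oros District (rolling into the next day, 24 November 2022).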